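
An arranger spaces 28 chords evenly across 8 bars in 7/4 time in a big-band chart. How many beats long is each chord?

8 bars × 7 beats/bar = 56 beats total.
56 beats ÷ 28 chords = 2 beats per chord.
(That is a half note.)

2 beats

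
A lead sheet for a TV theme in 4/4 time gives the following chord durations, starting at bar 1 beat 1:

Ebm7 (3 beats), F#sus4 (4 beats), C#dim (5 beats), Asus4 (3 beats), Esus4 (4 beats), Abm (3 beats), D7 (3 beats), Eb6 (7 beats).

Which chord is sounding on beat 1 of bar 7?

D7

Beat 1 of bar 7 is beat (7−1)×4 + 1 = 25 overall.
Running totals: Ebm7 ends at 3, F#sus4 ends at 7, C#dim ends at 12, Asus4 ends at 15, Esus4 ends at 19, Abm ends at 22, D7 ends at 25.
Beat 25 falls within D7.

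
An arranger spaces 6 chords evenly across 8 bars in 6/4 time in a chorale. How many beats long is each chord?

8 beats

8 bars × 6 beats/bar = 48 beats total.
48 beats ÷ 6 chords = 8 beats per chord.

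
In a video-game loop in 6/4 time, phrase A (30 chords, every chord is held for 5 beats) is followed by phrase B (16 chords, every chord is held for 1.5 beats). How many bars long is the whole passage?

A: 30 × 5 = 150 beats = 25 bars.
B: 16 × 1.5 = 24 beats = 4 bars.
Total: 25 + 4 = 29 bars.

29 bars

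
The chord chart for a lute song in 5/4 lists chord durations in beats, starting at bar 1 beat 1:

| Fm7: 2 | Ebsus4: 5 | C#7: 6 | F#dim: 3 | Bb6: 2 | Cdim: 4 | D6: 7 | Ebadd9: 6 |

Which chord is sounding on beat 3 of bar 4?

Bb6

Beat 3 of bar 4 is beat (4−1)×5 + 3 = 18 overall.
Running totals: Fm7 ends at 2, Ebsus4 ends at 7, C#7 ends at 13, F#dim ends at 16, Bb6 ends at 18.
Beat 18 falls within Bb6.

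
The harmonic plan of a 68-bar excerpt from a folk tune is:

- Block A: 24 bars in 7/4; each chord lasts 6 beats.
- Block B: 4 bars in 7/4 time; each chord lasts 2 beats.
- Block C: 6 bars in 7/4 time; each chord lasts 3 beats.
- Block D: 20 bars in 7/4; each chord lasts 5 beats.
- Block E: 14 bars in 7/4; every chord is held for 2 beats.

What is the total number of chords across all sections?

A has 168 beats and chords last 6 each, so 28 chords.
B has 28 beats and chords last 2 each, so 14 chords.
C has 42 beats and chords last 3 each, so 14 chords.
D has 140 beats and chords last 5 each, so 28 chords.
E has 98 beats and chords last 2 each, so 49 chords.
Total: 28 + 14 + 14 + 28 + 49 = 133.

133 chords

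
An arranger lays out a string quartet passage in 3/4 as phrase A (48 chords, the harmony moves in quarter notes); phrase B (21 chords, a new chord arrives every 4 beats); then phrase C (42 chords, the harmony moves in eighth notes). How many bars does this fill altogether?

51 bars

A: 48 × 1 = 48 beats = 16 bars.
B: 21 × 4 = 84 beats = 28 bars.
C: 42 × 0.5 = 21 beats = 7 bars.
Total: 16 + 28 + 7 = 51 bars.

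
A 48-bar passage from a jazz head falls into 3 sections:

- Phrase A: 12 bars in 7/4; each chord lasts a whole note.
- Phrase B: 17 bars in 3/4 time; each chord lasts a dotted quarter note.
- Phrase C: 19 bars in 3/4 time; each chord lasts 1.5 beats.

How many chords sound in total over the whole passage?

93 chords

A: 12·7 = 84 beats, 84/4 = 21 chords.
B: 17·3 = 51 beats, 51/1.5 = 34 chords.
C: 19·3 = 57 beats, 57/1.5 = 38 chords.
Total: 21 + 34 + 38 = 93.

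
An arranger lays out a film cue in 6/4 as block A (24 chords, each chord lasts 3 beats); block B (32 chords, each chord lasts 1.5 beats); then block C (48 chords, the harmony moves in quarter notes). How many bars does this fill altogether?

A: 24 × 3 = 72 beats = 12 bars.
B: 32 × 1.5 = 48 beats = 8 bars.
C: 48 × 1 = 48 beats = 8 bars.
Total: 12 + 8 + 8 = 28 bars.

28 bars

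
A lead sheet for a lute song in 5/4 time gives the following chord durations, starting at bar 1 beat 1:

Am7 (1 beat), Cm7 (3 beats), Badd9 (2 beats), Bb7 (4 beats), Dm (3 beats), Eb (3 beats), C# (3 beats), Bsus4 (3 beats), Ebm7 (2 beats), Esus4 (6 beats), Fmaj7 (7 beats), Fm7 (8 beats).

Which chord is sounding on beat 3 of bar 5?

Ebm7

Beat 3 of bar 5 is beat (5−1)×5 + 3 = 23 overall.
Running totals: Am7 ends at 1, Cm7 ends at 4, Badd9 ends at 6, Bb7 ends at 10, Dm ends at 13, Eb ends at 16, C# ends at 19, Bsus4 ends at 22, Ebm7 ends at 24.
Beat 23 falls within Ebm7.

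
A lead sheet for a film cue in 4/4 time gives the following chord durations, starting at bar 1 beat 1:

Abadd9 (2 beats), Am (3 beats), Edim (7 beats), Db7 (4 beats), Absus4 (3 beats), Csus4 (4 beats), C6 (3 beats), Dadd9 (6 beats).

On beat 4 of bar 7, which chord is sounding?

Beat 4 of bar 7 is beat (7−1)×4 + 4 = 28 overall.
Running totals: Abadd9 ends at 2, Am ends at 5, Edim ends at 12, Db7 ends at 16, Absus4 ends at 19, Csus4 ends at 23, C6 ends at 26, Dadd9 ends at 32.
Beat 28 falls within Dadd9.

Dadd9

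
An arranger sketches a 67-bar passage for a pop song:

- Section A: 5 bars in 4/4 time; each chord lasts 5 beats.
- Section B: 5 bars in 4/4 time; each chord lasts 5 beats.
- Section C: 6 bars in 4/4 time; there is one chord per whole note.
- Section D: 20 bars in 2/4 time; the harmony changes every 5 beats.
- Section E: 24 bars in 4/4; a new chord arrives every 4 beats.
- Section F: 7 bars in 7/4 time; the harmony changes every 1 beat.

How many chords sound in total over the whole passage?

95 chords

A: 5 bars × 4 beats = 20 beats; 5 beats/chord → 4 chords.
B: 5 bars × 4 beats = 20 beats; 5 beats/chord → 4 chords.
C: 6 bars × 4 beats = 24 beats; 4 beats/chord → 6 chords.
D: 20 bars × 2 beats = 40 beats; 5 beats/chord → 8 chords.
E: 24 bars × 4 beats = 96 beats; 4 beats/chord → 24 chords.
F: 7 bars × 7 beats = 49 beats; 1 beat/chord → 49 chords.
Total: 4 + 4 + 6 + 8 + 24 + 49 = 95.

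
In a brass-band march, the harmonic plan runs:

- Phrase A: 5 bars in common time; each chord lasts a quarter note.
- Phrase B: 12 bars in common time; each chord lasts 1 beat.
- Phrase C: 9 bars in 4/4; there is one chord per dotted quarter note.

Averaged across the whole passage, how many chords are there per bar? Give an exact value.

A: 5 × 4 = 20 beats ÷ 1 = 20 chords.
B: 12 × 4 = 48 beats ÷ 1 = 48 chords.
C: 9 × 4 = 36 beats ÷ 1.5 = 24 chords.
Overall: 92 chords over 26 bars → 92/26 = 46/13 chords per bar.

46/13 chords per bar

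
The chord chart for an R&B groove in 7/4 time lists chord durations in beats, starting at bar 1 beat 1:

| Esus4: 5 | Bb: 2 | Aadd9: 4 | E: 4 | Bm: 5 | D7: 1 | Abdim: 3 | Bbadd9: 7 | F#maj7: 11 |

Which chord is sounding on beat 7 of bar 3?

D7

Beat 7 of bar 3 is beat (3−1)×7 + 7 = 21 overall.
Running totals: Esus4 ends at 5, Bb ends at 7, Aadd9 ends at 11, E ends at 15, Bm ends at 20, D7 ends at 21.
Beat 21 falls within D7.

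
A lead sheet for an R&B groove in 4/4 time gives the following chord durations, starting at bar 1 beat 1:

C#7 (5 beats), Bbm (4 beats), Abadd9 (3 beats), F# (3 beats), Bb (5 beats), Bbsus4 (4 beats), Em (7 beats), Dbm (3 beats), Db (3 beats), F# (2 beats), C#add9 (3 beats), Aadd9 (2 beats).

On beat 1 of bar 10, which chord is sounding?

Db

Beat 1 of bar 10 is beat (10−1)×4 + 1 = 37 overall.
Running totals: C#7 ends at 5, Bbm ends at 9, Abadd9 ends at 12, F# ends at 15, Bb ends at 20, Bbsus4 ends at 24, Em ends at 31, Dbm ends at 34, Db ends at 37.
Beat 37 falls within Db.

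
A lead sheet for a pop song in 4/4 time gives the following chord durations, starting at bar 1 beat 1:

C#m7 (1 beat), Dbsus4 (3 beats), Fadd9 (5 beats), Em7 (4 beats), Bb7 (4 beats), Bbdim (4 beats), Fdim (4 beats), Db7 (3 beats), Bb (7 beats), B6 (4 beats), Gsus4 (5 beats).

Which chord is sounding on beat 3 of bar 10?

B6

Beat 3 of bar 10 is beat (10−1)×4 + 3 = 39 overall.
Running totals: C#m7 ends at 1, Dbsus4 ends at 4, Fadd9 ends at 9, Em7 ends at 13, Bb7 ends at 17, Bbdim ends at 21, Fdim ends at 25, Db7 ends at 28, Bb ends at 35, B6 ends at 39.
Beat 39 falls within B6.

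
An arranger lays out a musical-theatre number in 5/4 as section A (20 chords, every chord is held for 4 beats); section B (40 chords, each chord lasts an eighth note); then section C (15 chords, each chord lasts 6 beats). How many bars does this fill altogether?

38 bars

A: 20 × 4 = 80 beats = 16 bars.
B: 40 × 0.5 = 20 beats = 4 bars.
C: 15 × 6 = 90 beats = 18 bars.
Total: 16 + 4 + 18 = 38 bars.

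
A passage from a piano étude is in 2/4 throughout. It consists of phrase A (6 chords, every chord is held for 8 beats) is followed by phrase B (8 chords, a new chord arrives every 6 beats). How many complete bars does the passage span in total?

A: 6 × 8 = 48 beats = 24 bars.
B: 8 × 6 = 48 beats = 24 bars.
Total: 24 + 24 = 48 bars.

48 bars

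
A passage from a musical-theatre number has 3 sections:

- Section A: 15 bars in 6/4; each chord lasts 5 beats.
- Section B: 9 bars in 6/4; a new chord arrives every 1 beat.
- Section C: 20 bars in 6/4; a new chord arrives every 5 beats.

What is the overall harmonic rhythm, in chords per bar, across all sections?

A: 15 bars of 6 beats is 90 beats; at 5 beats each that's 18 chords.
B: 9 bars of 6 beats is 54 beats; at 1 beat each that's 54 chords.
C: 20 bars of 6 beats is 120 beats; at 5 beats each that's 24 chords.
Overall: 96 chords over 44 bars → 96/44 = 24/11 chords per bar.

24/11 chords per bar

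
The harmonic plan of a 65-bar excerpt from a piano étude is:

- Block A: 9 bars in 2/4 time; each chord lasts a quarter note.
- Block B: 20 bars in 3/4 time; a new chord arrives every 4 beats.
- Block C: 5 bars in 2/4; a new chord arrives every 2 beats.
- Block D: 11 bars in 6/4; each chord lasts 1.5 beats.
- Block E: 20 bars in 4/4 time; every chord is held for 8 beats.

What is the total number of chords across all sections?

92 chords

A: 9 bars × 2 beats = 18 beats; 1 beat/chord → 18 chords.
B: 20 bars × 3 beats = 60 beats; 4 beats/chord → 15 chords.
C: 5 bars × 2 beats = 10 beats; 2 beats/chord → 5 chords.
D: 11 bars × 6 beats = 66 beats; 1.5 beats/chord → 44 chords.
E: 20 bars × 4 beats = 80 beats; 8 beats/chord → 10 chords.
Total: 18 + 15 + 5 + 44 + 10 = 92.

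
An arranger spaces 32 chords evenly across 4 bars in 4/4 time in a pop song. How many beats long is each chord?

4 bars × 4 beats/bar = 16 beats total.
16 beats ÷ 32 chords = 0.5 beats per chord.
(That is an eighth note.)

0.5 beats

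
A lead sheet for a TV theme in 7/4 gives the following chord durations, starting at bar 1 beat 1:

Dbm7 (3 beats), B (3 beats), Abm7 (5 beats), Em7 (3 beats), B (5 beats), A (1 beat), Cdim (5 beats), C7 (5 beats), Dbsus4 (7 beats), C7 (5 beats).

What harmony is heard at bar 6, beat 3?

C7

Beat 3 of bar 6 is beat (6−1)×7 + 3 = 38 overall.
Running totals: Dbm7 ends at 3, B ends at 6, Abm7 ends at 11, Em7 ends at 14, B ends at 19, A ends at 20, Cdim ends at 25, C7 ends at 30, Dbsus4 ends at 37, C7 ends at 42.
Beat 38 falls within C7.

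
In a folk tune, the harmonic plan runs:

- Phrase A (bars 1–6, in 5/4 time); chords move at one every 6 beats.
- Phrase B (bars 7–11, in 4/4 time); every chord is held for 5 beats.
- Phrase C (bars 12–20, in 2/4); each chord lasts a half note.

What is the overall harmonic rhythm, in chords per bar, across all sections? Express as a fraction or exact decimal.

0.9 chords per bar

A: 6 bars of 5 beats is 30 beats; at 6 beats each that's 5 chords.
B: 5 bars of 4 beats is 20 beats; at 5 beats each that's 4 chords.
C: 9 bars of 2 beats is 18 beats; at 2 beats each that's 9 chords.
Overall: 18 chords over 20 bars → 18/20 = 0.9 chords per bar.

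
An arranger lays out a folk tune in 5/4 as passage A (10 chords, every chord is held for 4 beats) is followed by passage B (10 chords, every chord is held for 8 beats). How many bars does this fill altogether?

A: 10 × 4 = 40 beats = 8 bars.
B: 10 × 8 = 80 beats = 16 bars.
Total: 8 + 16 = 24 bars.

24 bars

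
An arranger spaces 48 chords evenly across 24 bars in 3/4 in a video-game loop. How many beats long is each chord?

24 bars × 3 beats/bar = 72 beats total.
72 beats ÷ 48 chords = 1.5 beats per chord.
(That is a dotted quarter note.)

1.5 beats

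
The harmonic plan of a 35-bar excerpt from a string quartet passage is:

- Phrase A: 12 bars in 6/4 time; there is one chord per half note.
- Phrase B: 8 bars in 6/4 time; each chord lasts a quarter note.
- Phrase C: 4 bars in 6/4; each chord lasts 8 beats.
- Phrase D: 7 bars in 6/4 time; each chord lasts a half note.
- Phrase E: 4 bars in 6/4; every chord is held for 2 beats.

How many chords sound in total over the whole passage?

120 chords

A: 12 bars × 6 beats = 72 beats; 2 beats/chord → 36 chords.
B: 8 bars × 6 beats = 48 beats; 1 beat/chord → 48 chords.
C: 4 bars × 6 beats = 24 beats; 8 beats/chord → 3 chords.
D: 7 bars × 6 beats = 42 beats; 2 beats/chord → 21 chords.
E: 4 bars × 6 beats = 24 beats; 2 beats/chord → 12 chords.
Total: 36 + 48 + 3 + 21 + 12 = 120.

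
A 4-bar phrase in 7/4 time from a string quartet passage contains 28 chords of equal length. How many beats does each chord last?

4 bars × 7 beats/bar = 28 beats total.
28 beats ÷ 28 chords = 1 beats per chord.
(That is a quarter note.)

1 beat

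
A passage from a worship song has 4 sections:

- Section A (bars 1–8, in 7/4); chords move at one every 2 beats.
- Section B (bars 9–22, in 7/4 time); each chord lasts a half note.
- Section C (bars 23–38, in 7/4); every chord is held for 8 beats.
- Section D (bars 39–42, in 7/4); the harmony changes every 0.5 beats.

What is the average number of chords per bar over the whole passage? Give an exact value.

A: 8 bars of 7 beats is 56 beats; at 2 beats each that's 28 chords.
B: 14 bars of 7 beats is 98 beats; at 2 beats each that's 49 chords.
C: 16 bars of 7 beats is 112 beats; at 8 beats each that's 14 chords.
D: 4 bars of 7 beats is 28 beats; at 0.5 beats each that's 56 chords.
Overall: 147 chords over 42 bars → 147/42 = 3.5 chords per bar.

3.5 chords per bar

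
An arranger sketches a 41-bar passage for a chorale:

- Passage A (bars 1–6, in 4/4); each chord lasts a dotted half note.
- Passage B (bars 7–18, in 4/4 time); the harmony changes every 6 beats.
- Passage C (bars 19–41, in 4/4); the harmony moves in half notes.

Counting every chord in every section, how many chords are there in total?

A: 6·4 = 24 beats, 24/3 = 8 chords.
B: 12·4 = 48 beats, 48/6 = 8 chords.
C: 23·4 = 92 beats, 92/2 = 46 chords.
Total: 8 + 8 + 46 = 62.

62 chords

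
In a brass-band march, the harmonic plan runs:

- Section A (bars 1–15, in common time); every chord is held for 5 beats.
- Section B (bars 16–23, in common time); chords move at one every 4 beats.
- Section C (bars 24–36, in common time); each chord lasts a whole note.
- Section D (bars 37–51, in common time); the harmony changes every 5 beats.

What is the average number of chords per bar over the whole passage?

15/17 chords per bar

A: 15 bars of 4 beats is 60 beats; at 5 beats each that's 12 chords.
B: 8 bars of 4 beats is 32 beats; at 4 beats each that's 8 chords.
C: 13 bars of 4 beats is 52 beats; at 4 beats each that's 13 chords.
D: 15 bars of 4 beats is 60 beats; at 5 beats each that's 12 chords.
Overall: 45 chords over 51 bars → 45/51 = 15/17 chords per bar.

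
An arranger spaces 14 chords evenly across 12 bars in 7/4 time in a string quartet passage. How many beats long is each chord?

6 beats

12 bars × 7 beats/bar = 84 beats total.
84 beats ÷ 14 chords = 6 beats per chord.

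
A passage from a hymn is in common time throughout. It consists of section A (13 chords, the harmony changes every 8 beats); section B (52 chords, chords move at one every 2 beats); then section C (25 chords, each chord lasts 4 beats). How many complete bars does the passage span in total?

77 bars

A: 13 × 8 = 104 beats = 26 bars.
B: 52 × 2 = 104 beats = 26 bars.
C: 25 × 4 = 100 beats = 25 bars.
Total: 26 + 26 + 25 = 77 bars.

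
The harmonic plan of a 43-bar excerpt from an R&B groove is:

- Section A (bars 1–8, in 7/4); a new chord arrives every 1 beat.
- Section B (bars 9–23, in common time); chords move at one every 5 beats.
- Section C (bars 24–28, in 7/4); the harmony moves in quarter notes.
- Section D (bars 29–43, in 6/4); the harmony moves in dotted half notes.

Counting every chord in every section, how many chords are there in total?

A has 56 beats and chords last 1 each, so 56 chords.
B has 60 beats and chords last 5 each, so 12 chords.
C has 35 beats and chords last 1 each, so 35 chords.
D has 90 beats and chords last 3 each, so 30 chords.
Total: 56 + 12 + 35 + 30 = 133.

133 chords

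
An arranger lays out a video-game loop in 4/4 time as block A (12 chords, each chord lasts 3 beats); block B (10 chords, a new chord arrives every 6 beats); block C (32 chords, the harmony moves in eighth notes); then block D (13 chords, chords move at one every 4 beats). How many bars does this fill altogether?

41 bars

A: 12 × 3 = 36 beats = 9 bars.
B: 10 × 6 = 60 beats = 15 bars.
C: 32 × 0.5 = 16 beats = 4 bars.
D: 13 × 4 = 52 beats = 13 bars.
Total: 9 + 15 + 4 + 13 = 41 bars.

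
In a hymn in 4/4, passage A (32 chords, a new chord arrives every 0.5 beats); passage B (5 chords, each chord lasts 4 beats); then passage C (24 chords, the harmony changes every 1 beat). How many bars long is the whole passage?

A: 32 × 0.5 = 16 beats = 4 bars.
B: 5 × 4 = 20 beats = 5 bars.
C: 24 × 1 = 24 beats = 6 bars.
Total: 4 + 5 + 6 = 15 bars.

15 bars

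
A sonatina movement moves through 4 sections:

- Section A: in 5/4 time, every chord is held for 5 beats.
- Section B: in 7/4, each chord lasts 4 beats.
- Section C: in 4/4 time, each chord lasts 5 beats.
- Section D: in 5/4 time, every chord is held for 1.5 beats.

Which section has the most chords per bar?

Section D

A: each chord is 5 beats in 5/4, so 1 per bar.
B: each chord is 4 beats in 7/4, so 1.75 per bar.
C: each chord is 5 beats in 4/4, so 0.8 per bar.
D: each chord is 1.5 beats in 5/4, so 10/3 per bar.
Fastest is D at 10/3 chords/bar.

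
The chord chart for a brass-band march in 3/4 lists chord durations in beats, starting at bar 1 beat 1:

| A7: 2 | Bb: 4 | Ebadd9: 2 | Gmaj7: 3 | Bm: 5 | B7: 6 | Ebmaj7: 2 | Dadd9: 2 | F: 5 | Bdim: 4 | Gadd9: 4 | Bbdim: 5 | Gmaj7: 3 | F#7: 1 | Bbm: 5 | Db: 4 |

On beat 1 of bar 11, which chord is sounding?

F

Beat 1 of bar 11 is beat (11−1)×3 + 1 = 31 overall.
Running totals: A7 ends at 2, Bb ends at 6, Ebadd9 ends at 8, Gmaj7 ends at 11, Bm ends at 16, B7 ends at 22, Ebmaj7 ends at 24, Dadd9 ends at 26, F ends at 31.
Beat 31 falls within F.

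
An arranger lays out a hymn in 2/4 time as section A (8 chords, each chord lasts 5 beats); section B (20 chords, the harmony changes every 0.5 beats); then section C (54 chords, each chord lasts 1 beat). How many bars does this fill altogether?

A: 8 × 5 = 40 beats = 20 bars.
B: 20 × 0.5 = 10 beats = 5 bars.
C: 54 × 1 = 54 beats = 27 bars.
Total: 20 + 5 + 27 = 52 bars.

52 bars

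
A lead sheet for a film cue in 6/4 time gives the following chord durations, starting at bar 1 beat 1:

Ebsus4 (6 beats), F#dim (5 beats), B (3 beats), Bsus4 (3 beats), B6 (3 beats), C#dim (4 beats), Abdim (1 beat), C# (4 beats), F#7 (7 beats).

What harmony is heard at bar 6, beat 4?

F#7

Beat 4 of bar 6 is beat (6−1)×6 + 4 = 34 overall.
Running totals: Ebsus4 ends at 6, F#dim ends at 11, B ends at 14, Bsus4 ends at 17, B6 ends at 20, C#dim ends at 24, Abdim ends at 25, C# ends at 29, F#7 ends at 36.
Beat 34 falls within F#7.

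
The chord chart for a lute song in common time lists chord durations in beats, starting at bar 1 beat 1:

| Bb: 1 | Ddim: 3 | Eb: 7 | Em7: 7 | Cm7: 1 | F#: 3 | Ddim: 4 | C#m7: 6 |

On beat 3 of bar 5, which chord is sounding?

Cm7

Beat 3 of bar 5 is beat (5−1)×4 + 3 = 19 overall.
Running totals: Bb ends at 1, Ddim ends at 4, Eb ends at 11, Em7 ends at 18, Cm7 ends at 19.
Beat 19 falls within Cm7.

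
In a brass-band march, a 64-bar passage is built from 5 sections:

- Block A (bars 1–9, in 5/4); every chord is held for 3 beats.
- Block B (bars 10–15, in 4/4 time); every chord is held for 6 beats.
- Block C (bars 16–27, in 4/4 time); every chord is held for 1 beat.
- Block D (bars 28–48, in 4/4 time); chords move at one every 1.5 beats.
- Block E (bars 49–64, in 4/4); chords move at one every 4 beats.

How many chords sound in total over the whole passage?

139 chords

A: 9 bars × 5 beats = 45 beats; 3 beats/chord → 15 chords.
B: 6 bars × 4 beats = 24 beats; 6 beats/chord → 4 chords.
C: 12 bars × 4 beats = 48 beats; 1 beat/chord → 48 chords.
D: 21 bars × 4 beats = 84 beats; 1.5 beats/chord → 56 chords.
E: 16 bars × 4 beats = 64 beats; 4 beats/chord → 16 chords.
Total: 15 + 4 + 48 + 56 + 16 = 139.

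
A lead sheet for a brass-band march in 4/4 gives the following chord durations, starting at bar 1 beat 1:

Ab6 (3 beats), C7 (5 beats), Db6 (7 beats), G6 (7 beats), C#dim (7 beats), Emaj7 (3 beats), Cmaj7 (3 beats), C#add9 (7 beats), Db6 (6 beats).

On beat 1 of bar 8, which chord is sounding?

Beat 1 of bar 8 is beat (8−1)×4 + 1 = 29 overall.
Running totals: Ab6 ends at 3, C7 ends at 8, Db6 ends at 15, G6 ends at 22, C#dim ends at 29.
Beat 29 falls within C#dim.

C#dim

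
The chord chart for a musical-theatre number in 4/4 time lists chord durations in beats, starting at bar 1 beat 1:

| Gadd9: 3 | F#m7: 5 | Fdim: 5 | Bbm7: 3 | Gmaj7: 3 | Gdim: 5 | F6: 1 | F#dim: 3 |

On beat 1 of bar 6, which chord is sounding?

Beat 1 of bar 6 is beat (6−1)×4 + 1 = 21 overall.
Running totals: Gadd9 ends at 3, F#m7 ends at 8, Fdim ends at 13, Bbm7 ends at 16, Gmaj7 ends at 19, Gdim ends at 24.
Beat 21 falls within Gdim.

Gdim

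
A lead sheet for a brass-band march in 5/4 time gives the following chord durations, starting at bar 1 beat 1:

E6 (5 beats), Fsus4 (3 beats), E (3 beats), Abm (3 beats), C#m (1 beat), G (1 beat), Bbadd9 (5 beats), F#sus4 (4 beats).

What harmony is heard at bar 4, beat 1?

G

Beat 1 of bar 4 is beat (4−1)×5 + 1 = 16 overall.
Running totals: E6 ends at 5, Fsus4 ends at 8, E ends at 11, Abm ends at 14, C#m ends at 15, G ends at 16.
Beat 16 falls within G.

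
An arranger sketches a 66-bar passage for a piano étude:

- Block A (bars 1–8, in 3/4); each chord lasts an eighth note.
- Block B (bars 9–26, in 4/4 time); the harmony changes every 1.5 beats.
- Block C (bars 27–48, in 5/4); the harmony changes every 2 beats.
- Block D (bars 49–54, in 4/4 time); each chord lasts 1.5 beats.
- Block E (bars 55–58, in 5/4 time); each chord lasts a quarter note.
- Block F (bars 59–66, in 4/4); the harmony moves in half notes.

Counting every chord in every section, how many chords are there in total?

A: 8 bars × 3 beats = 24 beats; 0.5 beats/chord → 48 chords.
B: 18 bars × 4 beats = 72 beats; 1.5 beats/chord → 48 chords.
C: 22 bars × 5 beats = 110 beats; 2 beats/chord → 55 chords.
D: 6 bars × 4 beats = 24 beats; 1.5 beats/chord → 16 chords.
E: 4 bars × 5 beats = 20 beats; 1 beat/chord → 20 chords.
F: 8 bars × 4 beats = 32 beats; 2 beats/chord → 16 chords.
Total: 48 + 48 + 55 + 16 + 20 + 16 = 203.

203 chords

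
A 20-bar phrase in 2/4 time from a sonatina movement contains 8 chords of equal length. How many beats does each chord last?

5 beats

20 bars × 2 beats/bar = 40 beats total.
40 beats ÷ 8 chords = 5 beats per chord.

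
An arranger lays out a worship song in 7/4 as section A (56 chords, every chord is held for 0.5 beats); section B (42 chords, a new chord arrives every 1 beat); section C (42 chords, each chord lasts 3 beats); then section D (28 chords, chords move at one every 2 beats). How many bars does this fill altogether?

A: 56 × 0.5 = 28 beats = 4 bars.
B: 42 × 1 = 42 beats = 6 bars.
C: 42 × 3 = 126 beats = 18 bars.
D: 28 × 2 = 56 beats = 8 bars.
Total: 4 + 6 + 18 + 8 = 36 bars.

36 bars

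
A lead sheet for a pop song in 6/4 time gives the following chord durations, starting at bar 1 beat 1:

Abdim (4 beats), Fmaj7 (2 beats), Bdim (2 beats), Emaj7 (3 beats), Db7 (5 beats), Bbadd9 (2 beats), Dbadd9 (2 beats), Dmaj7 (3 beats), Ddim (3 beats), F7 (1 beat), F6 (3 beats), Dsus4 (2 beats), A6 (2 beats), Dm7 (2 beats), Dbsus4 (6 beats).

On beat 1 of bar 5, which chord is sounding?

Beat 1 of bar 5 is beat (5−1)×6 + 1 = 25 overall.
Running totals: Abdim ends at 4, Fmaj7 ends at 6, Bdim ends at 8, Emaj7 ends at 11, Db7 ends at 16, Bbadd9 ends at 18, Dbadd9 ends at 20, Dmaj7 ends at 23, Ddim ends at 26.
Beat 25 falls within Ddim.

Ddim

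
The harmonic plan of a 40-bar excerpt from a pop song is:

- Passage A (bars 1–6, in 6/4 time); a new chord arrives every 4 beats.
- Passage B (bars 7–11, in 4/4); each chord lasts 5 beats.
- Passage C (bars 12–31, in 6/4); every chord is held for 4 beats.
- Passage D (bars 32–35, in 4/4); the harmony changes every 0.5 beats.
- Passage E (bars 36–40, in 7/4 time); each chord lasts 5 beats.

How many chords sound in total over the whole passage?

A: 6 bars × 6 beats = 36 beats; 4 beats/chord → 9 chords.
B: 5 bars × 4 beats = 20 beats; 5 beats/chord → 4 chords.
C: 20 bars × 6 beats = 120 beats; 4 beats/chord → 30 chords.
D: 4 bars × 4 beats = 16 beats; 0.5 beats/chord → 32 chords.
E: 5 bars × 7 beats = 35 beats; 5 beats/chord → 7 chords.
Total: 9 + 4 + 30 + 32 + 7 = 82.

82 chords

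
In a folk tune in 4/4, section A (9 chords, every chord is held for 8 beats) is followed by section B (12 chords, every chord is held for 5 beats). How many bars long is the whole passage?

33 bars

A: 9 × 8 = 72 beats = 18 bars.
B: 12 × 5 = 60 beats = 15 bars.
Total: 18 + 15 = 33 bars.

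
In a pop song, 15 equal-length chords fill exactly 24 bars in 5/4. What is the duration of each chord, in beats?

24 bars × 5 beats/bar = 120 beats total.
120 beats ÷ 15 chords = 8 beats per chord.

8 beats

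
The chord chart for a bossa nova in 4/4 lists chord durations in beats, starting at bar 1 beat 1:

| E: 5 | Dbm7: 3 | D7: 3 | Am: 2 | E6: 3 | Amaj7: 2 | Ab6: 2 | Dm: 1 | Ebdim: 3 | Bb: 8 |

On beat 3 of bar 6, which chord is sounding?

Ebdim

Beat 3 of bar 6 is beat (6−1)×4 + 3 = 23 overall.
Running totals: E ends at 5, Dbm7 ends at 8, D7 ends at 11, Am ends at 13, E6 ends at 16, Amaj7 ends at 18, Ab6 ends at 20, Dm ends at 21, Ebdim ends at 24.
Beat 23 falls within Ebdim.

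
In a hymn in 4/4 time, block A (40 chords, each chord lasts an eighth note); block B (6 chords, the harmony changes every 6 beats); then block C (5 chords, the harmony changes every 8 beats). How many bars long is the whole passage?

24 bars

A: 40 × 0.5 = 20 beats = 5 bars.
B: 6 × 6 = 36 beats = 9 bars.
C: 5 × 8 = 40 beats = 10 bars.
Total: 5 + 9 + 10 = 24 bars.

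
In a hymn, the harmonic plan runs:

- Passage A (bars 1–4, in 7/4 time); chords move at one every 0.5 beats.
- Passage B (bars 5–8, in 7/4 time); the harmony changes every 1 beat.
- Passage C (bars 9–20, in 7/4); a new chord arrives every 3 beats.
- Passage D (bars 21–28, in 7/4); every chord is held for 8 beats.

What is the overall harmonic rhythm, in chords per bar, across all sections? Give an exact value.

4.25 chords per bar

A: 4 × 7 = 28 beats ÷ 0.5 = 56 chords.
B: 4 × 7 = 28 beats ÷ 1 = 28 chords.
C: 12 × 7 = 84 beats ÷ 3 = 28 chords.
D: 8 × 7 = 56 beats ÷ 8 = 7 chords.
Overall: 119 chords over 28 bars → 119/28 = 4.25 chords per bar.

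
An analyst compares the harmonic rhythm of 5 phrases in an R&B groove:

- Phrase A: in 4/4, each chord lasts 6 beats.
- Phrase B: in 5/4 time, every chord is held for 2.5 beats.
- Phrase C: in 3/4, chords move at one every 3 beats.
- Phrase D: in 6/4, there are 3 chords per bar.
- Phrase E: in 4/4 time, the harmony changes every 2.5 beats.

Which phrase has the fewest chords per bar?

A: 4/6 = 2/3 chords/bar.
B: 5/2.5 = 2 chords/bar.
C: 3/3 = 1 chord/bar.
D: 6/2 = 3 chords/bar.
E: 4/2.5 = 1.6 chords/bar.
Slowest is A at 2/3 chords/bar.

Phrase A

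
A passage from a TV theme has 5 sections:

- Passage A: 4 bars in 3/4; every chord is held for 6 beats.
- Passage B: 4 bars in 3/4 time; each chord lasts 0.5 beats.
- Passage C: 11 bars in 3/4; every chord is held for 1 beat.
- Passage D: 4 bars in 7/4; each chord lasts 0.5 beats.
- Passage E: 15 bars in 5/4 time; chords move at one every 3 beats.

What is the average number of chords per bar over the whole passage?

70/19 chords per bar

A: 4 bars of 3 beats is 12 beats; at 6 beats each that's 2 chords.
B: 4 bars of 3 beats is 12 beats; at 0.5 beats each that's 24 chords.
C: 11 bars of 3 beats is 33 beats; at 1 beat each that's 33 chords.
D: 4 bars of 7 beats is 28 beats; at 0.5 beats each that's 56 chords.
E: 15 bars of 5 beats is 75 beats; at 3 beats each that's 25 chords.
Overall: 140 chords over 38 bars → 140/38 = 70/19 chords per bar.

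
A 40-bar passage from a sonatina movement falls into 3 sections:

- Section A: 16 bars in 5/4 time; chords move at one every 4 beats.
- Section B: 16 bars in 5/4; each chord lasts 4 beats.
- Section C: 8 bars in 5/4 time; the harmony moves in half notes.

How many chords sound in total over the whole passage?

60 chords

A: 16·5 = 80 beats, 80/4 = 20 chords.
B: 16·5 = 80 beats, 80/4 = 20 chords.
C: 8·5 = 40 beats, 40/2 = 20 chords.
Total: 20 + 20 + 20 = 60.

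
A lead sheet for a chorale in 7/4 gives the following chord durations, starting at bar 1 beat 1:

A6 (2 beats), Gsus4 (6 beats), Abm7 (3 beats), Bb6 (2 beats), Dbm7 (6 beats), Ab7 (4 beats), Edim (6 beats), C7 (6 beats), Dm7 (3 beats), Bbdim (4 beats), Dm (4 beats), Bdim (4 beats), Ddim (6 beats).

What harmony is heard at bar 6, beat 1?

Dm7

Beat 1 of bar 6 is beat (6−1)×7 + 1 = 36 overall.
Running totals: A6 ends at 2, Gsus4 ends at 8, Abm7 ends at 11, Bb6 ends at 13, Dbm7 ends at 19, Ab7 ends at 23, Edim ends at 29, C7 ends at 35, Dm7 ends at 38.
Beat 36 falls within Dm7.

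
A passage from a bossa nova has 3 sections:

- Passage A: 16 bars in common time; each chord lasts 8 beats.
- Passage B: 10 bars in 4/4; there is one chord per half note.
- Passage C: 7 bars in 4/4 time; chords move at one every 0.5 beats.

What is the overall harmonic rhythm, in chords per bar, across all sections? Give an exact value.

28/11 chords per bar

A: 16 bars of 4 beats is 64 beats; at 8 beats each that's 8 chords.
B: 10 bars of 4 beats is 40 beats; at 2 beats each that's 20 chords.
C: 7 bars of 4 beats is 28 beats; at 0.5 beats each that's 56 chords.
Overall: 84 chords over 33 bars → 84/33 = 28/11 chords per bar.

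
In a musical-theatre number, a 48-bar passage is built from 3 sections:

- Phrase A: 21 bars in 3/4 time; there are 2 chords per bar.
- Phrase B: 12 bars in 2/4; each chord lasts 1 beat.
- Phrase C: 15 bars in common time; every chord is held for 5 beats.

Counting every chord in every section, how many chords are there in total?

A has 63 beats and chords last 1.5 each, so 42 chords.
B has 24 beats and chords last 1 each, so 24 chords.
C has 60 beats and chords last 5 each, so 12 chords.
Total: 42 + 24 + 12 = 78.

78 chords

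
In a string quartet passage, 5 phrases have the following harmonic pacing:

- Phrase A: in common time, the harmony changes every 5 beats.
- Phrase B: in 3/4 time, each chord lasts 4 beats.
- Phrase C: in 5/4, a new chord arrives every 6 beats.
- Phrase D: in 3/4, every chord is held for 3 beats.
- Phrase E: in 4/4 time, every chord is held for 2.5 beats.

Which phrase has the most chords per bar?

Phrase E

A: 4 beats/bar ÷ 5 beats/chord = 0.8 chords/bar.
B: 3 beats/bar ÷ 4 beats/chord = 0.75 chords/bar.
C: 5 beats/bar ÷ 6 beats/chord = 5/6 chords/bar.
D: 3 beats/bar ÷ 3 beats/chord = 1 chord/bar.
E: 4 beats/bar ÷ 2.5 beats/chord = 1.6 chords/bar.
Fastest is E at 1.6 chords/bar.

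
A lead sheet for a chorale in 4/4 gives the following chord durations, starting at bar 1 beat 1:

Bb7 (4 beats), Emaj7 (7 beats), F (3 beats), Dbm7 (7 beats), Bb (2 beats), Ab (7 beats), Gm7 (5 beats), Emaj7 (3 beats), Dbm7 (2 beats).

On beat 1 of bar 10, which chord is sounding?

Beat 1 of bar 10 is beat (10−1)×4 + 1 = 37 overall.
Running totals: Bb7 ends at 4, Emaj7 ends at 11, F ends at 14, Dbm7 ends at 21, Bb ends at 23, Ab ends at 30, Gm7 ends at 35, Emaj7 ends at 38.
Beat 37 falls within Emaj7.

Emaj7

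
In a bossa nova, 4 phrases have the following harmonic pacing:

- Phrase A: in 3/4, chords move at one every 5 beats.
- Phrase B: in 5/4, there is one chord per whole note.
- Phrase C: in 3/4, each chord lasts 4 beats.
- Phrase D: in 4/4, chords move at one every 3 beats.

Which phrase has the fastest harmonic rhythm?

A: each chord is 5 beats in 3/4, so 0.6 per bar.
B: each chord is 4 beats in 5/4, so 1.25 per bar.
C: each chord is 4 beats in 3/4, so 0.75 per bar.
D: each chord is 3 beats in 4/4, so 4/3 per bar.
Fastest is D at 4/3 chords/bar.

Phrase D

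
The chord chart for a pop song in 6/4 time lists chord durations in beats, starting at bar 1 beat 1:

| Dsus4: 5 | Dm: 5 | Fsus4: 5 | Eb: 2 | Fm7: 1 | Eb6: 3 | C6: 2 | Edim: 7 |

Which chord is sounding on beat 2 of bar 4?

Beat 2 of bar 4 is beat (4−1)×6 + 2 = 20 overall.
Running totals: Dsus4 ends at 5, Dm ends at 10, Fsus4 ends at 15, Eb ends at 17, Fm7 ends at 18, Eb6 ends at 21.
Beat 20 falls within Eb6.

Eb6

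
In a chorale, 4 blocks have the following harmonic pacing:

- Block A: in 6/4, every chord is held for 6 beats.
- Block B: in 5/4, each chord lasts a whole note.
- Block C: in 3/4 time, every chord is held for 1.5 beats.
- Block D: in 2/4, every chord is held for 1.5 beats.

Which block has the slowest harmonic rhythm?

Block A

A: 6 beats/bar ÷ 6 beats/chord = 1 chord/bar.
B: 5 beats/bar ÷ 4 beats/chord = 1.25 chords/bar.
C: 3 beats/bar ÷ 1.5 beats/chord = 2 chords/bar.
D: 2 beats/bar ÷ 1.5 beats/chord = 4/3 chords/bar.
Slowest is A at 1 chords/bar.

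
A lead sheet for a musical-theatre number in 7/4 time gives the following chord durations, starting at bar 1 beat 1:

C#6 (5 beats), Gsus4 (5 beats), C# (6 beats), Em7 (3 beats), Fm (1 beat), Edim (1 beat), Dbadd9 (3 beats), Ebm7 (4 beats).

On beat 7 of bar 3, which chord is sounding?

Beat 7 of bar 3 is beat (3−1)×7 + 7 = 21 overall.
Running totals: C#6 ends at 5, Gsus4 ends at 10, C# ends at 16, Em7 ends at 19, Fm ends at 20, Edim ends at 21.
Beat 21 falls within Edim.

Edim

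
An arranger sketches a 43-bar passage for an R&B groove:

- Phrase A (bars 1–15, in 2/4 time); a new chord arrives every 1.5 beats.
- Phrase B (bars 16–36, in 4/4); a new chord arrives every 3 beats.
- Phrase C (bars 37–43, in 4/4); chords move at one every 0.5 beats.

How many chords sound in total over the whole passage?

A: 15·2 = 30 beats, 30/1.5 = 20 chords.
B: 21·4 = 84 beats, 84/3 = 28 chords.
C: 7·4 = 28 beats, 28/0.5 = 56 chords.
Total: 20 + 28 + 56 = 104.

104 chords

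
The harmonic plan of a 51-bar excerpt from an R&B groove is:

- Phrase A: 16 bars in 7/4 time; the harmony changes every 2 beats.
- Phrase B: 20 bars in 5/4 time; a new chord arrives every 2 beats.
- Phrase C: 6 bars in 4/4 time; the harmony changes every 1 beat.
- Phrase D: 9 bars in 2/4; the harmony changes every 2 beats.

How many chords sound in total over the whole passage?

A: 16·7 = 112 beats, 112/2 = 56 chords.
B: 20·5 = 100 beats, 100/2 = 50 chords.
C: 6·4 = 24 beats, 24/1 = 24 chords.
D: 9·2 = 18 beats, 18/2 = 9 chords.
Total: 56 + 50 + 24 + 9 = 139.

139 chords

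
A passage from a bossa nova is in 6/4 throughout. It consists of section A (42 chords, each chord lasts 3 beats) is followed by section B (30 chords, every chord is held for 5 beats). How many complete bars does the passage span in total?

46 bars

A: 42 × 3 = 126 beats = 21 bars.
B: 30 × 5 = 150 beats = 25 bars.
Total: 21 + 25 = 46 bars.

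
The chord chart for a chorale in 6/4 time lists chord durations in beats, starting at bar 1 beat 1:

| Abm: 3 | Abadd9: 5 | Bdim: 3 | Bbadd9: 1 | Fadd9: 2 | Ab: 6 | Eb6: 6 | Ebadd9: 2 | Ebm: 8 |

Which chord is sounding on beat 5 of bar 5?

Ebm

Beat 5 of bar 5 is beat (5−1)×6 + 5 = 29 overall.
Running totals: Abm ends at 3, Abadd9 ends at 8, Bdim ends at 11, Bbadd9 ends at 12, Fadd9 ends at 14, Ab ends at 20, Eb6 ends at 26, Ebadd9 ends at 28, Ebm ends at 36.
Beat 29 falls within Ebm.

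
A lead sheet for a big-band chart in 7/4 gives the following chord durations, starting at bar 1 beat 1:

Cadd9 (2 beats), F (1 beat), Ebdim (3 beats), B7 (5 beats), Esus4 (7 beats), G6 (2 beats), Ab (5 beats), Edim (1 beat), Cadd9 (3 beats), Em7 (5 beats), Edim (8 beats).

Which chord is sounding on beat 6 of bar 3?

G6

Beat 6 of bar 3 is beat (3−1)×7 + 6 = 20 overall.
Running totals: Cadd9 ends at 2, F ends at 3, Ebdim ends at 6, B7 ends at 11, Esus4 ends at 18, G6 ends at 20.
Beat 20 falls within G6.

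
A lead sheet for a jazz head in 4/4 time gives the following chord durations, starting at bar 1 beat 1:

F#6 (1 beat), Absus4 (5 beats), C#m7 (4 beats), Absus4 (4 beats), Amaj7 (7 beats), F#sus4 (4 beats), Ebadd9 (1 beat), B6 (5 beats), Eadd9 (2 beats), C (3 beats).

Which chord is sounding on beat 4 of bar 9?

Beat 4 of bar 9 is beat (9−1)×4 + 4 = 36 overall.
Running totals: F#6 ends at 1, Absus4 ends at 6, C#m7 ends at 10, Absus4 ends at 14, Amaj7 ends at 21, F#sus4 ends at 25, Ebadd9 ends at 26, B6 ends at 31, Eadd9 ends at 33, C ends at 36.
Beat 36 falls within C.

C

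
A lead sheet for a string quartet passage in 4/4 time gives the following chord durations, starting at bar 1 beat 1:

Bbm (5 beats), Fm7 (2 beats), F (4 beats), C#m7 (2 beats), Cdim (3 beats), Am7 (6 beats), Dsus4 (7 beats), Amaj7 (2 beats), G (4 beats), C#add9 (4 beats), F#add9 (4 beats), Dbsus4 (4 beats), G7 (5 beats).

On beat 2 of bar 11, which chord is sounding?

F#add9

Beat 2 of bar 11 is beat (11−1)×4 + 2 = 42 overall.
Running totals: Bbm ends at 5, Fm7 ends at 7, F ends at 11, C#m7 ends at 13, Cdim ends at 16, Am7 ends at 22, Dsus4 ends at 29, Amaj7 ends at 31, G ends at 35, C#add9 ends at 39, F#add9 ends at 43.
Beat 42 falls within F#add9.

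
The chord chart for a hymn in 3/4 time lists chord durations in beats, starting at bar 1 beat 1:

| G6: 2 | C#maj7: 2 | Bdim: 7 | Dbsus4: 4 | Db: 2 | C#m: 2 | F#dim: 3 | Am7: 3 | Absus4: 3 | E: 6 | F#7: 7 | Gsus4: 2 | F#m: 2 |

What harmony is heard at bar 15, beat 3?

F#m

Beat 3 of bar 15 is beat (15−1)×3 + 3 = 45 overall.
Running totals: G6 ends at 2, C#maj7 ends at 4, Bdim ends at 11, Dbsus4 ends at 15, Db ends at 17, C#m ends at 19, F#dim ends at 22, Am7 ends at 25, Absus4 ends at 28, E ends at 34, F#7 ends at 41, Gsus4 ends at 43, F#m ends at 45.
Beat 45 falls within F#m.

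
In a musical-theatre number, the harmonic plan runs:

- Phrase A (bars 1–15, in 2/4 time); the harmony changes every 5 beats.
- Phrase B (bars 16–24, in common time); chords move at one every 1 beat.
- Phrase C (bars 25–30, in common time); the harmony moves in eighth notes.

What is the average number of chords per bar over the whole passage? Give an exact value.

3 chords per bar

A: 15 × 2 = 30 beats ÷ 5 = 6 chords.
B: 9 × 4 = 36 beats ÷ 1 = 36 chords.
C: 6 × 4 = 24 beats ÷ 0.5 = 48 chords.
Overall: 90 chords over 30 bars → 90/30 = 3 chords per bar.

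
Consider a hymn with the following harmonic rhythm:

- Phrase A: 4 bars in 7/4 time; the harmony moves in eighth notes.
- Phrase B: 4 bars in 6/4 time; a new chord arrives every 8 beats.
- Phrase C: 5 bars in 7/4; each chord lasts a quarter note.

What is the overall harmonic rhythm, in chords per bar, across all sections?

94/13 chords per bar

A: 4 bars of 7 beats is 28 beats; at 0.5 beats each that's 56 chords.
B: 4 bars of 6 beats is 24 beats; at 8 beats each that's 3 chords.
C: 5 bars of 7 beats is 35 beats; at 1 beat each that's 35 chords.
Overall: 94 chords over 13 bars → 94/13 = 94/13 chords per bar.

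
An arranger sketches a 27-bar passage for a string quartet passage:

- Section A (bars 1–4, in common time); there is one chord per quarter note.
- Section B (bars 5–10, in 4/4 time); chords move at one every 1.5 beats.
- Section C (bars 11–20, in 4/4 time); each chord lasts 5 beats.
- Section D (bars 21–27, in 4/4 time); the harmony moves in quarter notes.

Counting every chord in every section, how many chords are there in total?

A: 4 bars × 4 beats = 16 beats; 1 beat/chord → 16 chords.
B: 6 bars × 4 beats = 24 beats; 1.5 beats/chord → 16 chords.
C: 10 bars × 4 beats = 40 beats; 5 beats/chord → 8 chords.
D: 7 bars × 4 beats = 28 beats; 1 beat/chord → 28 chords.
Total: 16 + 16 + 8 + 28 = 68.

68 chords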